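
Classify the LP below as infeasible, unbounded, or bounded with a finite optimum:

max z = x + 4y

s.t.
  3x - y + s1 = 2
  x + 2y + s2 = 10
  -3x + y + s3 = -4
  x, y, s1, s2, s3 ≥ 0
The row 3x - y + s1 = 2 with s1 ≥ 0 requires 3x - y ≤ 2, while the row -3x + y + s3 = -4 with s3 ≥ 0 is equivalent to 3x - y ≥ 4. Together they would need 4 ≤ 3x - y ≤ 2, which is impossible since 4 > 2. No point satisfies all constraints.

Infeasible: no point satisfies all constraints simultaneously.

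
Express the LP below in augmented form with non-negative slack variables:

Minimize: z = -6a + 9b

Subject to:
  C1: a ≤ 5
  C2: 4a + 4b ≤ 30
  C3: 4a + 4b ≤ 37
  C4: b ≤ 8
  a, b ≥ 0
min z = -6a + 9b

s.t.
  a + s1 = 5
  4a + 4b + s2 = 30
  4a + 4b + s3 = 37
  b + s4 = 8
  a, b, s1, s2, s3, s4 ≥ 0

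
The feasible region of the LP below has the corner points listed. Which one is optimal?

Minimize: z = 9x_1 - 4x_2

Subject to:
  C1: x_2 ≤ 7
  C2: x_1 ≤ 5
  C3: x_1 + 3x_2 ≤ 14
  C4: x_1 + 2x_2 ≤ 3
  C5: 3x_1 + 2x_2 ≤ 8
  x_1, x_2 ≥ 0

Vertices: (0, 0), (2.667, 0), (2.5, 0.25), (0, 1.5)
Evaluating z = 9x_1 - 4x_2 at each vertex:
  (0, 0): z = 0
  (2.667, 0): z = 24
  (2.5, 0.25): z = 21.5
  (0, 1.5): z = -6

The smallest value is z = -6, attained at (0, 1.5).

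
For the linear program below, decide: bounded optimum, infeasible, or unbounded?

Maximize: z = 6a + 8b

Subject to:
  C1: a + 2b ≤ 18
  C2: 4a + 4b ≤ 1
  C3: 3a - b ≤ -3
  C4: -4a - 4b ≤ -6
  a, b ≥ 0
C2 requires 4a + 4b ≤ 1, while C4 (-4a - 4b ≤ -6) is equivalent to 4a + 4b ≥ 6. Together they would need 6 ≤ 4a + 4b ≤ 1, which is impossible since 6 > 1. No point satisfies all constraints.

Infeasible — the constraint set is empty.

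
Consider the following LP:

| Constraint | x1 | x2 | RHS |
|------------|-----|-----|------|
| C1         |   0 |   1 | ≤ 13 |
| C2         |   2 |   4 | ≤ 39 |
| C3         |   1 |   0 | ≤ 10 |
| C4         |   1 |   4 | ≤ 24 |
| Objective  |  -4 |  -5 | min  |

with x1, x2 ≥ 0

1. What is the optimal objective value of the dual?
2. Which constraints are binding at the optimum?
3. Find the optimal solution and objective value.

1. -57.5 (by strong duality, equal to the primal optimum)
2. C3, C4
3. x1 = 10, x2 = 3.5, z = -57.5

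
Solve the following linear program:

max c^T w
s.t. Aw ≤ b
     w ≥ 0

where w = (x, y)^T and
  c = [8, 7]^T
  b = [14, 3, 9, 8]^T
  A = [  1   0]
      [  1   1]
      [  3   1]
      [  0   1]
x = 3, y = 0, z = 24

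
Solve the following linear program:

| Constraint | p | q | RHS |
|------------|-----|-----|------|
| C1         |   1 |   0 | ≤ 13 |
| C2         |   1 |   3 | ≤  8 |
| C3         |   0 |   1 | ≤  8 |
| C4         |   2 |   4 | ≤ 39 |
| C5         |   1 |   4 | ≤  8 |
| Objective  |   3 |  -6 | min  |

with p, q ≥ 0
Each vertex is the intersection of two constraint boundaries that also satisfies all remaining constraints:
  p = 0 and q = 0 → (0, 0)
  p + 3q = 8 and p + 4q = 8 → (8, 0)
  p + 4q = 8 and p = 0 → (0, 2)

Evaluating z = 3p - 6q at each vertex:
  (0, 0): z = 0
  (8, 0): z = 24
  (0, 2): z = -12

The minimum is at (0, 2) with z = -12.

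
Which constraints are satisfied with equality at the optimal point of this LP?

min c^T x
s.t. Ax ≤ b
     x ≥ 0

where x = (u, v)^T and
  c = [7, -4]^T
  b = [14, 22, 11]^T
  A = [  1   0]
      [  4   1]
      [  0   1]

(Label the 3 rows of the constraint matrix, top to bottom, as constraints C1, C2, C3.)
Optimal: u = 0, v = 11
Binding: C3, u ≥ 0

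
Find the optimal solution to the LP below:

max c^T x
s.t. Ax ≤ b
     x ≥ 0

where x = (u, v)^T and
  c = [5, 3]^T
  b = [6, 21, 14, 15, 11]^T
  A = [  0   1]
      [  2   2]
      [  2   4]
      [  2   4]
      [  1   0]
u = 7, v = 0, z = 35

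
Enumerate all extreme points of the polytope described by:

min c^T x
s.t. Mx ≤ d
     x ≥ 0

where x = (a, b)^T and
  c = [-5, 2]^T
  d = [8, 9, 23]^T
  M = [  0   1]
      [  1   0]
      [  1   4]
Each vertex is the intersection of two constraint boundaries that also satisfies all remaining constraints:
  a = 0 and b = 0 → (0, 0)
  a = 9 and b = 0 → (9, 0)
  a = 9 and a + 4b = 23 → (9, 3.5)
  a + 4b = 23 and a = 0 → (0, 5.75)

Vertices: (0, 0), (9, 0), (9, 3.5), (0, 5.75)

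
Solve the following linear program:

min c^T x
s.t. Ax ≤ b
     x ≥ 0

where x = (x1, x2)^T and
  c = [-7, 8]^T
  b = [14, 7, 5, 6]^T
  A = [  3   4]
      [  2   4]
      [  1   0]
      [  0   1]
x1 = 3.5, x2 = 0, z = -24.5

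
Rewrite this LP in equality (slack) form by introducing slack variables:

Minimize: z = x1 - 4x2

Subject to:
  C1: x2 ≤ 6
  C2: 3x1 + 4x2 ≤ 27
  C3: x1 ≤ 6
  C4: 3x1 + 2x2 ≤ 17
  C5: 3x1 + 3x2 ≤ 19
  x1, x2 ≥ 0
min z = x1 - 4x2

s.t.
  x2 + s1 = 6
  3x1 + 4x2 + s2 = 27
  x1 + s3 = 6
  3x1 + 2x2 + s4 = 17
  3x1 + 3x2 + s5 = 19
  x1, x2, s1, s2, s3, s4, s5 ≥ 0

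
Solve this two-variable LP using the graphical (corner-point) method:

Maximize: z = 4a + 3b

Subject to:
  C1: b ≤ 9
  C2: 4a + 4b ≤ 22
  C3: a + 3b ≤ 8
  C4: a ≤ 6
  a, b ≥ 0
Each vertex is the intersection of two constraint boundaries that also satisfies all remaining constraints:
  a = 0 and b = 0 → (0, 0)
  4a + 4b = 22 and b = 0 → (5.5, 0)
  4a + 4b = 22 and a + 3b = 8 → (4.25, 1.25)
  a + 3b = 8 and a = 0 → (0, 2.667)

Evaluating z = 4a + 3b at each vertex:
  (0, 0): z = 0
  (5.5, 0): z = 22
  (4.25, 1.25): z = 20.75
  (0, 2.667): z = 8

The maximum is at (5.5, 0) with z = 22.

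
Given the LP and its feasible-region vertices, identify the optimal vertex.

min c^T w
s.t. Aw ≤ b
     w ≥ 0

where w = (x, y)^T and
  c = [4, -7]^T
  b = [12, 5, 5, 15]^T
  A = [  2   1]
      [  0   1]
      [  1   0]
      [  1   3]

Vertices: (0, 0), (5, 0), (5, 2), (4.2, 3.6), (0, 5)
(0, 5) with z = -35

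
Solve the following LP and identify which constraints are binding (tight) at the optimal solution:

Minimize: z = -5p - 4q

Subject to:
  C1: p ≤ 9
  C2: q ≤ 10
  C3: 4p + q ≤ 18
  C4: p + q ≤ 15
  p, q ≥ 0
Optimal: p = 2, q = 10
Slack at optimum:
  C1: slack = 7
  C2: slack = 0 (binding)
  C3: slack = 0 (binding)
  C4: slack = 3
  p ≥ 0: p = 2
  q ≥ 0: q = 10
Binding constraints: C2, C3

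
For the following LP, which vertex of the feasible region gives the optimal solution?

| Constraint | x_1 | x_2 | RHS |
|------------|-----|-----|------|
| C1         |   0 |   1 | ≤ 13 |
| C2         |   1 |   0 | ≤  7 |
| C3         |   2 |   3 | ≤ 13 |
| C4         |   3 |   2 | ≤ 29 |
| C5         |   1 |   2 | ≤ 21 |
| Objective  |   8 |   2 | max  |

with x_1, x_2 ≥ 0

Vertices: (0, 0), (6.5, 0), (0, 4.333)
Evaluating z = 8x_1 + 2x_2 at each vertex:
  (0, 0): z = 0
  (6.5, 0): z = 52
  (0, 4.333): z = 8.667

The largest value is z = 52, attained at (6.5, 0).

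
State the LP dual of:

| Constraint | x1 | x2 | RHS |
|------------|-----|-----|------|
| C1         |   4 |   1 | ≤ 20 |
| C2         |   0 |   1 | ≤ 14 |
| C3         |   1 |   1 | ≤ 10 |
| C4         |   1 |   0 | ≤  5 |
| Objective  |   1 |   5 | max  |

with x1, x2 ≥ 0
Minimize: z = 20y1 + 14y2 + 10y3 + 5y4

Subject to:
  C1: -4y1 - y3 - y4 ≤ -1
  C2: -y1 - y2 - y3 ≤ -5
  y1, y2, y3, y4 ≥ 0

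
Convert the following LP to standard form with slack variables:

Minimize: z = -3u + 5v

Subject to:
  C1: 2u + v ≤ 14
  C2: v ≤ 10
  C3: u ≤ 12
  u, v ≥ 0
min z = -3u + 5v

s.t.
  2u + v + s1 = 14
  v + s2 = 10
  u + s3 = 12
  u, v, s1, s2, s3 ≥ 0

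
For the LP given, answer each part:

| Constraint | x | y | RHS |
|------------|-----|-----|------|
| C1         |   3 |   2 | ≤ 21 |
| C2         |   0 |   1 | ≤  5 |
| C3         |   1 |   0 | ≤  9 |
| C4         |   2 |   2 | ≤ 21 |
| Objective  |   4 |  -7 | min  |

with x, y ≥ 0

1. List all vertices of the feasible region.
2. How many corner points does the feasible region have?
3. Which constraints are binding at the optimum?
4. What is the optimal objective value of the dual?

1. (0, 0), (7, 0), (3.667, 5), (0, 5)
2. 4
3. C2, x ≥ 0
4. -35 (by strong duality, equal to the primal optimum)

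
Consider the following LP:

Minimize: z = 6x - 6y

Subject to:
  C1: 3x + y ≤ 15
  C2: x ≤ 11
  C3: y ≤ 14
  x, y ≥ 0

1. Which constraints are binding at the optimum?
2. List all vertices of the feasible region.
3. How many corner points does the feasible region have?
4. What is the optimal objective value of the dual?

1. C3, x ≥ 0
2. (0, 0), (5, 0), (0.3333, 14), (0, 14)
3. 4
4. -84 (by strong duality, equal to the primal optimum)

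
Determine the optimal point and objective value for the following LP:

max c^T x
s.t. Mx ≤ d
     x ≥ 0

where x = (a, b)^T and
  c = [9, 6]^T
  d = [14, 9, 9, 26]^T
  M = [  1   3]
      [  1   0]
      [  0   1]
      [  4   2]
Each vertex is the intersection of two constraint boundaries that also satisfies all remaining constraints:
  a = 0 and b = 0 → (0, 0)
  4a + 2b = 26 and b = 0 → (6.5, 0)
  a + 3b = 14 and 4a + 2b = 26 → (5, 3)
  a + 3b = 14 and a = 0 → (0, 4.667)

Evaluating z = 9a + 6b at each vertex:
  (0, 0): z = 0
  (6.5, 0): z = 58.5
  (5, 3): z = 63
  (0, 4.667): z = 28

The maximum is at (5, 3) with z = 63.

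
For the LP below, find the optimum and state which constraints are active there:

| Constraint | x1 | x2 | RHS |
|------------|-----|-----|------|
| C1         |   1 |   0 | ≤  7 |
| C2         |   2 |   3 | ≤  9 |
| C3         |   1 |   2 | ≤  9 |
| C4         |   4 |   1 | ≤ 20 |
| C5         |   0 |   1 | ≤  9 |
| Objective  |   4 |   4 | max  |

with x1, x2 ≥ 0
Optimal: x1 = 4.5, x2 = 0
Binding: C2, x2 ≥ 0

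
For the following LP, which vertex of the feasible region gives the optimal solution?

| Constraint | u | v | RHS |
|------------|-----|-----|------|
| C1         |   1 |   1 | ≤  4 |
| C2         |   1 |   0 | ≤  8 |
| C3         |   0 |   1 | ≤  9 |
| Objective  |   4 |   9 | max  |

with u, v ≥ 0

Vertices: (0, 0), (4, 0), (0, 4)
Evaluating z = 4u + 9v at each vertex:
  (0, 0): z = 0
  (4, 0): z = 16
  (0, 4): z = 36

The largest value is z = 36, attained at (0, 4).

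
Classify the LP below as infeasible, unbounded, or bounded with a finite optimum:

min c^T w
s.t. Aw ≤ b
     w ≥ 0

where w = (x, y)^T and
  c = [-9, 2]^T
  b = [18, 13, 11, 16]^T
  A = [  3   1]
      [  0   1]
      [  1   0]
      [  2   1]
The point (6, 0) satisfies every constraint, so the LP is feasible; the constraints give x ≤ 11 and y ≤ 13, which with x, y ≥ 0 keep the feasible region inside a bounded box. A feasible, bounded LP attains a finite optimum at a vertex.

Evaluating z = -9x + 2y at each vertex:
  (0, 0): z = 0
  (6, 0): z = -54
  (2, 12): z = 6
  (1.5, 13): z = 12.5
  (0, 13): z = 26

The LP has an optimal solution: (6, 0) with z = -54.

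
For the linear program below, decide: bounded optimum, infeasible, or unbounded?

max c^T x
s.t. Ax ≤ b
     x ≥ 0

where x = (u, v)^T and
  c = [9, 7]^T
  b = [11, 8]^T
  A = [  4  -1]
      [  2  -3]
Feasible point: (0, 0) satisfies every constraint, so the LP is feasible.
Direction d = (0, 1): for each constraint row a, a·d ≤ 0 —
  (4)(0) + (-1)(1) = -1 ≤ 0
  (2)(0) + (-3)(1) = -3 ≤ 0
and d ≥ 0, so (0, 0) + t·d stays feasible for every t ≥ 0. Along this ray z = 9u + 7v changes by 7 per unit t, so z → +∞.

Unbounded — the objective can increase without bound over the feasible region.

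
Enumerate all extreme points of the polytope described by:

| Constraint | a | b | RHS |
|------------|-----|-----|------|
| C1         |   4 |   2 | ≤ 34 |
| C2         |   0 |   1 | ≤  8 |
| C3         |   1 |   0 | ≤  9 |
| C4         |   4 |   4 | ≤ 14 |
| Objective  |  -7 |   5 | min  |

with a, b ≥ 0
Each vertex is the intersection of two constraint boundaries that also satisfies all remaining constraints:
  a = 0 and b = 0 → (0, 0)
  4a + 4b = 14 and b = 0 → (3.5, 0)
  4a + 4b = 14 and a = 0 → (0, 3.5)

Vertices: (0, 0), (3.5, 0), (0, 3.5)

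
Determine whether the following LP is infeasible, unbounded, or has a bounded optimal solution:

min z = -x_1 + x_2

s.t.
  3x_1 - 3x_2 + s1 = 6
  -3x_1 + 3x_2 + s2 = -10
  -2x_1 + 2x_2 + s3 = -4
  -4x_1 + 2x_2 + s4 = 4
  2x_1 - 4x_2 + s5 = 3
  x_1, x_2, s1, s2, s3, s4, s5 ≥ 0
The row 3x_1 - 3x_2 + s1 = 6 with s1 ≥ 0 requires 3x_1 - 3x_2 ≤ 6, while the row -3x_1 + 3x_2 + s2 = -10 with s2 ≥ 0 is equivalent to 3x_1 - 3x_2 ≥ 10. Together they would need 10 ≤ 3x_1 - 3x_2 ≤ 6, which is impossible since 10 > 6. No point satisfies all constraints.

The feasible region is empty; the LP is infeasible.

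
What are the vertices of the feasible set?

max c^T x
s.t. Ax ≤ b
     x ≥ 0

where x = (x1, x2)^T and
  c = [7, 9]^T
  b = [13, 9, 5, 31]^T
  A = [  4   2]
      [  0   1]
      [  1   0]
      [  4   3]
Each vertex is the intersection of two constraint boundaries that also satisfies all remaining constraints:
  x1 = 0 and x2 = 0 → (0, 0)
  4x1 + 2x2 = 13 and x2 = 0 → (3.25, 0)
  4x1 + 2x2 = 13 and x1 = 0 → (0, 6.5)

Vertices: (0, 0), (3.25, 0), (0, 6.5)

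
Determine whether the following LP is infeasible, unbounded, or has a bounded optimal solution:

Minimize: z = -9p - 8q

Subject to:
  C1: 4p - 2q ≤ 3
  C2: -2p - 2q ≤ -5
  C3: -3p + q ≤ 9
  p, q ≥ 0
Feasible point: (0, 3) satisfies every constraint, so the LP is feasible.
Direction d = (1, 2): for each constraint row a, a·d ≤ 0 —
  (4)(1) + (-2)(2) = 0 ≤ 0
  (-2)(1) + (-2)(2) = -6 ≤ 0
  (-3)(1) + (1)(2) = -1 ≤ 0
and d ≥ 0, so (0, 3) + t·d stays feasible for every t ≥ 0. Along this ray z = -9p - 8q changes by -25 per unit t, so z → −∞.

Unbounded: there is a feasible ray along which z → −∞.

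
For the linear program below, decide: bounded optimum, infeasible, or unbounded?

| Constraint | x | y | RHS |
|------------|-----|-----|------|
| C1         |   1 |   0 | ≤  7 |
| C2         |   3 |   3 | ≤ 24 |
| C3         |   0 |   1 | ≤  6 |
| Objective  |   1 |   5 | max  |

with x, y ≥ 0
The point (2, 6) satisfies every constraint, so the LP is feasible; the constraints give x ≤ 7 and y ≤ 6, which with x, y ≥ 0 keep the feasible region inside a bounded box. A feasible, bounded LP attains a finite optimum at a vertex.

Evaluating z = x + 5y at each vertex:
  (0, 0): z = 0
  (7, 0): z = 7
  (7, 1): z = 12
  (2, 6): z = 32
  (0, 6): z = 30

The LP has an optimal solution: (2, 6) with z = 32.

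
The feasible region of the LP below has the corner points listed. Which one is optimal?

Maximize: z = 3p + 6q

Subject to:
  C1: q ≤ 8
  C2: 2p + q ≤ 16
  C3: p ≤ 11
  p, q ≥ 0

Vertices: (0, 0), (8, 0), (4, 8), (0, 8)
(4, 8) with z = 60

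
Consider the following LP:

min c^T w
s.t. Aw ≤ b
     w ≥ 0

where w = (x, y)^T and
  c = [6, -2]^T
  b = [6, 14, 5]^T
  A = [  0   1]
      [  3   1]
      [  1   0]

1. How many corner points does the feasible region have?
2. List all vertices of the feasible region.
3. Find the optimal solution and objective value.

1. 4
2. (0, 0), (4.667, 0), (2.667, 6), (0, 6)
3. x = 0, y = 6, z = -12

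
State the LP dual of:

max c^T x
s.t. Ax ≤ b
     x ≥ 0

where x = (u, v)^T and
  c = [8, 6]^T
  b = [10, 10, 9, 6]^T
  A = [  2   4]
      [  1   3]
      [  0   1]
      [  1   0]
Minimize: z = 10y1 + 10y2 + 9y3 + 6y4

Subject to:
  C1: -2y1 - y2 - y4 ≤ -8
  C2: -4y1 - 3y2 - y3 ≤ -6
  y1, y2, y3, y4 ≥ 0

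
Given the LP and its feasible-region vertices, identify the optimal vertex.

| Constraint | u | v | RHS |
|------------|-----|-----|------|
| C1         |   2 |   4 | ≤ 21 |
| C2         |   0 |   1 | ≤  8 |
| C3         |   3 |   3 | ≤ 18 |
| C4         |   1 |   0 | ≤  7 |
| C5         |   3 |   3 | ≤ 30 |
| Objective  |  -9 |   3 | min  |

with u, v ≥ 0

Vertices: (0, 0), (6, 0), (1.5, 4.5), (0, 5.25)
Evaluating z = -9u + 3v at each vertex:
  (0, 0): z = 0
  (6, 0): z = -54
  (1.5, 4.5): z = 0
  (0, 5.25): z = 15.75

The smallest value is z = -54, attained at (6, 0).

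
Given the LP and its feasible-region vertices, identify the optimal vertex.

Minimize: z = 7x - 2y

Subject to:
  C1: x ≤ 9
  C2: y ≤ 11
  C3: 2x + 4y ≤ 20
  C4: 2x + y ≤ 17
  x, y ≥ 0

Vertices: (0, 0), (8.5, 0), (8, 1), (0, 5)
(0, 5) with z = -10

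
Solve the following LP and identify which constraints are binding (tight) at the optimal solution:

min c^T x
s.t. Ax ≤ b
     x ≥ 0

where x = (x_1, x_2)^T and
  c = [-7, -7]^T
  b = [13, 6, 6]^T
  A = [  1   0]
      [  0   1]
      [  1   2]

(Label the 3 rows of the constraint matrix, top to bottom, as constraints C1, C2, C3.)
Optimal: x_1 = 6, x_2 = 0
Slack at optimum:
  C1: slack = 7
  C2: slack = 6
  C3: slack = 0 (binding)
  x_1 ≥ 0: x_1 = 6
  x_2 ≥ 0: x_2 = 0 (binding)
Binding constraints: C3, x_2 ≥ 0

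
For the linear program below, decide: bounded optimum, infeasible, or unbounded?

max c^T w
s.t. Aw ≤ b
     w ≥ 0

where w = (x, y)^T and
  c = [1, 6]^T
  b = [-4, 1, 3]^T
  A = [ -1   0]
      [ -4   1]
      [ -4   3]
Feasible point: (4, 0) satisfies every constraint, so the LP is feasible.
Direction d = (1, 0): for each constraint row a, a·d ≤ 0 —
  (-1)(1) + (0)(0) = -1 ≤ 0
  (-4)(1) + (1)(0) = -4 ≤ 0
  (-4)(1) + (3)(0) = -4 ≤ 0
and d ≥ 0, so (4, 0) + t·d stays feasible for every t ≥ 0. Along this ray z = x + 6y changes by 1 per unit t, so z → +∞.

The LP is unbounded; z can be made arbitrarily large.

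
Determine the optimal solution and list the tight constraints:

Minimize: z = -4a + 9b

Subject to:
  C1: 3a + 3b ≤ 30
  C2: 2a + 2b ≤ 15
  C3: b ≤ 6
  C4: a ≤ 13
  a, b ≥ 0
Optimal: a = 7.5, b = 0
Binding: C2, b ≥ 0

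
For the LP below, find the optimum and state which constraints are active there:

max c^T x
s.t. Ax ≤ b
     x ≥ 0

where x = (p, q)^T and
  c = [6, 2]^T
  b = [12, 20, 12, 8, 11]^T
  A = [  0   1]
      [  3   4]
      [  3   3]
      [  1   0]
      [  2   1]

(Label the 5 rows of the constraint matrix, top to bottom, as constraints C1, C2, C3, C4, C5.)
Optimal: p = 4, q = 0
Slack at optimum:
  C1: slack = 12
  C2: slack = 8
  C3: slack = 0 (binding)
  C4: slack = 4
  C5: slack = 3
  p ≥ 0: p = 4
  q ≥ 0: q = 0 (binding)
Binding constraints: C3, q ≥ 0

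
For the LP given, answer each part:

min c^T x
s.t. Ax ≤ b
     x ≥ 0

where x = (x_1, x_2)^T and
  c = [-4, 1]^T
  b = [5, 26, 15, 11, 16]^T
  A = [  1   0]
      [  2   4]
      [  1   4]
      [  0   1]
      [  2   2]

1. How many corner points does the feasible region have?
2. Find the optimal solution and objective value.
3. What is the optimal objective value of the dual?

1. 4
2. x_1 = 5, x_2 = 0, z = -20
3. -20 (by strong duality, equal to the primal optimum)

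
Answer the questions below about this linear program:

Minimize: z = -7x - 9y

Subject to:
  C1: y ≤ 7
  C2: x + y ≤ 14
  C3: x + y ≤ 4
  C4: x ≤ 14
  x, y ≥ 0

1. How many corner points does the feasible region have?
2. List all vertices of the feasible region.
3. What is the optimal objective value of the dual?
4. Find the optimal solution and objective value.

1. 3
2. (0, 0), (4, 0), (0, 4)
3. -36 (by strong duality, equal to the primal optimum)
4. x = 0, y = 4, z = -36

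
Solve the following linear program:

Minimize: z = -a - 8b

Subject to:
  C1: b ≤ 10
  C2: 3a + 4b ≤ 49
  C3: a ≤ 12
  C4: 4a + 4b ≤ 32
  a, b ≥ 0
Each vertex is the intersection of two constraint boundaries that also satisfies all remaining constraints:
  a = 0 and b = 0 → (0, 0)
  4a + 4b = 32 and b = 0 → (8, 0)
  4a + 4b = 32 and a = 0 → (0, 8)

Evaluating z = -a - 8b at each vertex:
  (0, 0): z = 0
  (8, 0): z = -8
  (0, 8): z = -64

The minimum is at (0, 8) with z = -64.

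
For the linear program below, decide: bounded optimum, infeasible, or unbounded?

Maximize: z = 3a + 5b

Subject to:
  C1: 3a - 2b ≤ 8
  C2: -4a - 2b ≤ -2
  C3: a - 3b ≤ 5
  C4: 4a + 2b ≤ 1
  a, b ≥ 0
C4 requires 4a + 2b ≤ 1, while C2 (-4a - 2b ≤ -2) is equivalent to 4a + 2b ≥ 2. Together they would need 2 ≤ 4a + 2b ≤ 1, which is impossible since 2 > 1. No point satisfies all constraints.

Infeasible: no point satisfies all constraints simultaneously.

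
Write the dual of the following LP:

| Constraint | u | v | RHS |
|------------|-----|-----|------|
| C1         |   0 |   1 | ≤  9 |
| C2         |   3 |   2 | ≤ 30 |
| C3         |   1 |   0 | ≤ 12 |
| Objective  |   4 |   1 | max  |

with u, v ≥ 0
Minimize: z = 9y1 + 30y2 + 12y3

Subject to:
  C1: -3y2 - y3 ≤ -4
  C2: -y1 - 2y2 ≤ -1
  y1, y2, y3 ≥ 0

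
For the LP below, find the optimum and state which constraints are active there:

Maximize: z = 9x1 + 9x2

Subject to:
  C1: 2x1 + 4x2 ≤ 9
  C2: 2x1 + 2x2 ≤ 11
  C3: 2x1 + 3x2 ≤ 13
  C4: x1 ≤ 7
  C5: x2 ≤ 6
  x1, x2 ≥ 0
Optimal: x1 = 4.5, x2 = 0
Slack at optimum:
  C1: slack = 0 (binding)
  C2: slack = 2
  C3: slack = 4
  C4: slack = 2.5
  C5: slack = 6
  x1 ≥ 0: x1 = 4.5
  x2 ≥ 0: x2 = 0 (binding)
Binding constraints: C1, x2 ≥ 0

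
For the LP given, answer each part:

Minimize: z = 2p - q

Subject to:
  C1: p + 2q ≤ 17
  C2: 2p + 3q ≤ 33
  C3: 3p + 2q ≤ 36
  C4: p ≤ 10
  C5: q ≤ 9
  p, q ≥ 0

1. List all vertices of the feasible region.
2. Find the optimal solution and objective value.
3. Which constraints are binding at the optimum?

1. (0, 0), (10, 0), (10, 3), (9.5, 3.75), (0, 8.5)
2. p = 0, q = 8.5, z = -8.5
3. C1, p ≥ 0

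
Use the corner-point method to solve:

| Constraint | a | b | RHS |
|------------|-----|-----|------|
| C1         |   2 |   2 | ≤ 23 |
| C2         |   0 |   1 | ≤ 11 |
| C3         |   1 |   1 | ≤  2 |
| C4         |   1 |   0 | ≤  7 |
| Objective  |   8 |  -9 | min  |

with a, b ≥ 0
Each vertex is the intersection of two constraint boundaries that also satisfies all remaining constraints:
  a = 0 and b = 0 → (0, 0)
  a + b = 2 and b = 0 → (2, 0)
  a + b = 2 and a = 0 → (0, 2)

Evaluating z = 8a - 9b at each vertex:
  (0, 0): z = 0
  (2, 0): z = 16
  (0, 2): z = -18

The minimum is at (0, 2) with z = -18.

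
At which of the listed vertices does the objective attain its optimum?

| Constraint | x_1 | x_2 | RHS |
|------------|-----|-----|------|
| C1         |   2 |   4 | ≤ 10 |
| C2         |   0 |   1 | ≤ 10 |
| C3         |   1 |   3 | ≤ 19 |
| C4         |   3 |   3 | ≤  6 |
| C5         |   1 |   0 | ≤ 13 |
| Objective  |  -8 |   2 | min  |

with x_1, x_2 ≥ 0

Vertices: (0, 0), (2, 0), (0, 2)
(2, 0) with z = -16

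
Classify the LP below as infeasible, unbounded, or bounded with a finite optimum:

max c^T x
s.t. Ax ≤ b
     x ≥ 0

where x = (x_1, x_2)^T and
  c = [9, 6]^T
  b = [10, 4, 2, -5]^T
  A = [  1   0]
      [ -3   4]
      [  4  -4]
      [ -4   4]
One constraint requires 4x_1 - 4x_2 ≤ 2, while the constraint -4x_1 + 4x_2 ≤ -5 is equivalent to 4x_1 - 4x_2 ≥ 5. Together they would need 5 ≤ 4x_1 - 4x_2 ≤ 2, which is impossible since 5 > 2. No point satisfies all constraints.

Infeasible — the constraint set is empty.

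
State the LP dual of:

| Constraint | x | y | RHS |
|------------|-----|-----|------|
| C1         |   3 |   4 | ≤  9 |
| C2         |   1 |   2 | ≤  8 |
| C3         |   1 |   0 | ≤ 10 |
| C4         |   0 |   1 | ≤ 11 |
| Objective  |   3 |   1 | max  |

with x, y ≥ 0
Minimize: z = 9y1 + 8y2 + 10y3 + 11y4

Subject to:
  C1: -3y1 - y2 - y3 ≤ -3
  C2: -4y1 - 2y2 - y4 ≤ -1
  y1, y2, y3, y4 ≥ 0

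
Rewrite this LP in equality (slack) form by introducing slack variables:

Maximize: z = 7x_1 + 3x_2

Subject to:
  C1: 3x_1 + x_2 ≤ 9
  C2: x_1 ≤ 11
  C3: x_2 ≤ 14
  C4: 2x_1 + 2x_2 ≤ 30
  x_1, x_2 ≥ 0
max z = 7x_1 + 3x_2

s.t.
  3x_1 + x_2 + s1 = 9
  x_1 + s2 = 11
  x_2 + s3 = 14
  2x_1 + 2x_2 + s4 = 30
  x_1, x_2, s1, s2, s3, s4 ≥ 0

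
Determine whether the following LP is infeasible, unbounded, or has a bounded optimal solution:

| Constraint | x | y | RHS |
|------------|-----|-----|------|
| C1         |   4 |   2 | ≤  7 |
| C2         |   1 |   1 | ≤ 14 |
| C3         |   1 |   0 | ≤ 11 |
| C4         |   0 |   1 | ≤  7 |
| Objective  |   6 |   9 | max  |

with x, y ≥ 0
The point (0, 3.5) satisfies every constraint, so the LP is feasible; the constraints give x ≤ 11 and y ≤ 7, which with x, y ≥ 0 keep the feasible region inside a bounded box. A feasible, bounded LP attains a finite optimum at a vertex.

The LP has an optimal solution: (0, 3.5) with z = 31.5.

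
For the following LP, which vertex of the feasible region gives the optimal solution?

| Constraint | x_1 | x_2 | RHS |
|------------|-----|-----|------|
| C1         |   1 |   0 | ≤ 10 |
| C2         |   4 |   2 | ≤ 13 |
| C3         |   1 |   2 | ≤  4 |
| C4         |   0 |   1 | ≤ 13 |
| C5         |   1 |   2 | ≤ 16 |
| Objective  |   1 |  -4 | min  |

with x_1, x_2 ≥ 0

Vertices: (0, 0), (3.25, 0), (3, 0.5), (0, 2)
(0, 2) with z = -8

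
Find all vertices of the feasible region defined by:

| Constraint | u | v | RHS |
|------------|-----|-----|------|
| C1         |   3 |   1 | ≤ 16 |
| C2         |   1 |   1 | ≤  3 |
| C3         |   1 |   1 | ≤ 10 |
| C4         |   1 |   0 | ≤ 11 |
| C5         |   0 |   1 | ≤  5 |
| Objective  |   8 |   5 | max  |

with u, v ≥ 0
Each vertex is the intersection of two constraint boundaries that also satisfies all remaining constraints:
  u = 0 and v = 0 → (0, 0)
  u + v = 3 and v = 0 → (3, 0)
  u + v = 3 and u = 0 → (0, 3)

Vertices: (0, 0), (3, 0), (0, 3)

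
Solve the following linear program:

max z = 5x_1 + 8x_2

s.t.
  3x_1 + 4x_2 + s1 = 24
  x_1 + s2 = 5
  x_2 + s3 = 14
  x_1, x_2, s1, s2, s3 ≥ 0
x_1 = 0, x_2 = 6, z = 48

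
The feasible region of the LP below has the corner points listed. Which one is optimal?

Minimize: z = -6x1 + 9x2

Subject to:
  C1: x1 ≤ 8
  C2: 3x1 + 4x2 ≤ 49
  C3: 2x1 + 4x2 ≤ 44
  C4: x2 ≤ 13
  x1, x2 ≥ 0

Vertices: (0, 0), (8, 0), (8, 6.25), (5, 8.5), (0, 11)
Evaluating z = -6x1 + 9x2 at each vertex:
  (0, 0): z = 0
  (8, 0): z = -48
  (8, 6.25): z = 8.25
  (5, 8.5): z = 46.5
  (0, 11): z = 99

The smallest value is z = -48, attained at (8, 0).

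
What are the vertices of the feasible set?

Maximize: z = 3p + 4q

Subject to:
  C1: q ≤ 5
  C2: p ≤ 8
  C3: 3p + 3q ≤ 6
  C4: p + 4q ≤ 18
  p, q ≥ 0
Each vertex is the intersection of two constraint boundaries that also satisfies all remaining constraints:
  p = 0 and q = 0 → (0, 0)
  3p + 3q = 6 and q = 0 → (2, 0)
  3p + 3q = 6 and p = 0 → (0, 2)

Vertices: (0, 0), (2, 0), (0, 2)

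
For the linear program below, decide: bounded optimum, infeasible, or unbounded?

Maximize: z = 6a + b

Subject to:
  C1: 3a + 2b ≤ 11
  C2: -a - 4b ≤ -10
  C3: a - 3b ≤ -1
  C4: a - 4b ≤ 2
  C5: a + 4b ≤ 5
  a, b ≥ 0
C5 requires a + 4b ≤ 5, while C2 (-a - 4b ≤ -10) is equivalent to a + 4b ≥ 10. Together they would need 10 ≤ a + 4b ≤ 5, which is impossible since 10 > 5. No point satisfies all constraints.

The feasible region is empty; the LP is infeasible.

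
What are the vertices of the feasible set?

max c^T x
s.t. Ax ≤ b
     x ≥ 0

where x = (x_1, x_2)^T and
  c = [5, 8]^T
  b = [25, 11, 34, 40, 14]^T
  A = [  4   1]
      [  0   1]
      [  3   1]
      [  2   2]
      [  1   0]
Each vertex is the intersection of two constraint boundaries that also satisfies all remaining constraints:
  x_1 = 0 and x_2 = 0 → (0, 0)
  4x_1 + x_2 = 25 and x_2 = 0 → (6.25, 0)
  4x_1 + x_2 = 25 and x_2 = 11 → (3.5, 11)
  x_2 = 11 and x_1 = 0 → (0, 11)

Vertices: (0, 0), (6.25, 0), (3.5, 11), (0, 11)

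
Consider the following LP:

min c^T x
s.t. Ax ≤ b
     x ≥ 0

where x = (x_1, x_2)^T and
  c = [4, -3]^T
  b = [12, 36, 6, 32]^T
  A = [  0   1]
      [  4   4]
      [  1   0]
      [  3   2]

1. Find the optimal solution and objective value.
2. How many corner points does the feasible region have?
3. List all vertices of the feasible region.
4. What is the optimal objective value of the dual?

1. x_1 = 0, x_2 = 9, z = -27
2. 4
3. (0, 0), (6, 0), (6, 3), (0, 9)
4. -27 (by strong duality, equal to the primal optimum)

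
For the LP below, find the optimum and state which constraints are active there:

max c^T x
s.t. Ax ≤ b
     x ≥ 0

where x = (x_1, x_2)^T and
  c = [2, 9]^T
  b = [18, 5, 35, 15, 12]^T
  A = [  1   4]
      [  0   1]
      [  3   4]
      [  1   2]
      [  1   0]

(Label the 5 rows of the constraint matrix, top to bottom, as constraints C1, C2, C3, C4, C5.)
Optimal: x_1 = 0, x_2 = 4.5
Slack at optimum:
  C1: slack = 0 (binding)
  C2: slack = 0.5
  C3: slack = 17
  C4: slack = 6
  C5: slack = 12
  x_1 ≥ 0: x_1 = 0 (binding)
  x_2 ≥ 0: x_2 = 4.5
Binding constraints: C1, x_1 ≥ 0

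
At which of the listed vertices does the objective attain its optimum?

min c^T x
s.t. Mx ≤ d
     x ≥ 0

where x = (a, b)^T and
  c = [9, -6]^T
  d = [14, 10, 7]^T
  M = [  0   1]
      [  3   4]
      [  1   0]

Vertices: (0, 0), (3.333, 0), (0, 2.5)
Evaluating z = 9a - 6b at each vertex:
  (0, 0): z = 0
  (3.333, 0): z = 30
  (0, 2.5): z = -15

The smallest value is z = -15, attained at (0, 2.5).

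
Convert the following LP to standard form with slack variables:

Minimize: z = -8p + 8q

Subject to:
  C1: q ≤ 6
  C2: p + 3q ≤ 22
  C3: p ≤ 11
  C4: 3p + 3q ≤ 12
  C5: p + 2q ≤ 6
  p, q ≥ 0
min z = -8p + 8q

s.t.
  q + s1 = 6
  p + 3q + s2 = 22
  p + s3 = 11
  3p + 3q + s4 = 12
  p + 2q + s5 = 6
  p, q, s1, s2, s3, s4, s5 ≥ 0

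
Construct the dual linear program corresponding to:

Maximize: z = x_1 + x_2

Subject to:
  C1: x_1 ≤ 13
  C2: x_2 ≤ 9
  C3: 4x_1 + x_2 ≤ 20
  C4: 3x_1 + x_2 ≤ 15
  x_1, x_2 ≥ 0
Minimize: z = 13y1 + 9y2 + 20y3 + 15y4

Subject to:
  C1: -y1 - 4y3 - 3y4 ≤ -1
  C2: -y2 - y3 - y4 ≤ -1
  y1, y2, y3, y4 ≥ 0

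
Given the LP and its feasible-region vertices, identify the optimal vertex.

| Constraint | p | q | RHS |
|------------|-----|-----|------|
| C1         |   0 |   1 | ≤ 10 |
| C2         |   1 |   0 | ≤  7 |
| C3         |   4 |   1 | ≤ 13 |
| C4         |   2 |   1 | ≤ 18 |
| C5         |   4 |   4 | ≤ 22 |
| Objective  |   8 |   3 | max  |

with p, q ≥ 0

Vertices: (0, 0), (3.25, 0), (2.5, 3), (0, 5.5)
Evaluating z = 8p + 3q at each vertex:
  (0, 0): z = 0
  (3.25, 0): z = 26
  (2.5, 3): z = 29
  (0, 5.5): z = 16.5

The largest value is z = 29, attained at (2.5, 3).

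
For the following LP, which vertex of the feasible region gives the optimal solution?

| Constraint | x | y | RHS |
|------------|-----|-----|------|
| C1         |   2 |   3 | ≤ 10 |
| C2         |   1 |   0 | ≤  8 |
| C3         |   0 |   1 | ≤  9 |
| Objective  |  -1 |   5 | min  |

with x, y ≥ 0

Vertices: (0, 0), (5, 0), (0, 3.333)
(5, 0) with z = -5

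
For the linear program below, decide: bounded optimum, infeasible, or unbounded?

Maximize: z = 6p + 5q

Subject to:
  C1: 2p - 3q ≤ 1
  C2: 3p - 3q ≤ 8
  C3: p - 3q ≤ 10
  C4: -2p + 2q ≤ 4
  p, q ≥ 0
Feasible point: (0, 0) satisfies every constraint, so the LP is feasible.
Direction d = (1, 1): for each constraint row a, a·d ≤ 0 —
  (2)(1) + (-3)(1) = -1 ≤ 0
  (3)(1) + (-3)(1) = 0 ≤ 0
  (1)(1) + (-3)(1) = -2 ≤ 0
  (-2)(1) + (2)(1) = 0 ≤ 0
and d ≥ 0, so (0, 0) + t·d stays feasible for every t ≥ 0. Along this ray z = 6p + 5q changes by 11 per unit t, so z → +∞.

The LP is unbounded; z can be made arbitrarily large.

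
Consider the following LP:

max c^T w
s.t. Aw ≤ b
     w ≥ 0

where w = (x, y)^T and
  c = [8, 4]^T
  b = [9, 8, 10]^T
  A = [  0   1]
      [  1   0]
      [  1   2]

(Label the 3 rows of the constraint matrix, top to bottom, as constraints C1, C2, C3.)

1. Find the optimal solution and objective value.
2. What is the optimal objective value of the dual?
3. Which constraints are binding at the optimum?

1. x = 8, y = 1, z = 68
2. 68 (by strong duality, equal to the primal optimum)
3. C2, C3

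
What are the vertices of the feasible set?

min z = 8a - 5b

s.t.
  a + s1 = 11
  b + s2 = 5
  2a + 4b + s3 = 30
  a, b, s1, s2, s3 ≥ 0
Each vertex is the intersection of two constraint boundaries that also satisfies all remaining constraints:
  a = 0 and b = 0 → (0, 0)
  a = 11 and b = 0 → (11, 0)
  a = 11 and 2a + 4b = 30 → (11, 2)
  b = 5 and 2a + 4b = 30 → (5, 5)
  b = 5 and a = 0 → (0, 5)

Vertices: (0, 0), (11, 0), (11, 2), (5, 5), (0, 5)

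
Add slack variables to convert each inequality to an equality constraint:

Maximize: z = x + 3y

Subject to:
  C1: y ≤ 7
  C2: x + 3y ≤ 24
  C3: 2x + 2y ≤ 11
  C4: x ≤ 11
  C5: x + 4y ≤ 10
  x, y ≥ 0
max z = x + 3y

s.t.
  y + s1 = 7
  x + 3y + s2 = 24
  2x + 2y + s3 = 11
  x + s4 = 11
  x + 4y + s5 = 10
  x, y, s1, s2, s3, s4, s5 ≥ 0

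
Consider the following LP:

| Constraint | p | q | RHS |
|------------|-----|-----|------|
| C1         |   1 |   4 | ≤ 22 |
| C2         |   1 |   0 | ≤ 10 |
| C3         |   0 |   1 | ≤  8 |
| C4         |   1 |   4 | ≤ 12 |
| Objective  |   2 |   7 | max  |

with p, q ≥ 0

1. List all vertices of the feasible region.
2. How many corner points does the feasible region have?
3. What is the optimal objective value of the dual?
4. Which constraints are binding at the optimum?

1. (0, 0), (10, 0), (10, 0.5), (0, 3)
2. 4
3. 23.5 (by strong duality, equal to the primal optimum)
4. C2, C4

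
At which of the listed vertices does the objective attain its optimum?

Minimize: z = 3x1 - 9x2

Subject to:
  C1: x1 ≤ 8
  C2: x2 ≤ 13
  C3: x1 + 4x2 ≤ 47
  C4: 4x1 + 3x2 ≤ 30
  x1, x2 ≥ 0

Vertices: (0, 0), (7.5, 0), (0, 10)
(0, 10) with z = -90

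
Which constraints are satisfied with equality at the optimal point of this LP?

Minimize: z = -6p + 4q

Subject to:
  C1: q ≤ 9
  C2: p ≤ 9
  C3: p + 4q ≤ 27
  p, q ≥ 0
Optimal: p = 9, q = 0
Binding: C2, q ≥ 0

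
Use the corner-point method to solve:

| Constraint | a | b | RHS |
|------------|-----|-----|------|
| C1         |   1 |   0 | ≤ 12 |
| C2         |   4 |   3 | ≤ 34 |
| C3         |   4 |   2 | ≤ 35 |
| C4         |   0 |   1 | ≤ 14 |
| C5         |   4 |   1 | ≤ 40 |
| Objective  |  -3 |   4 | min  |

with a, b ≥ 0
Each vertex is the intersection of two constraint boundaries that also satisfies all remaining constraints:
  a = 0 and b = 0 → (0, 0)
  4a + 3b = 34 and b = 0 → (8.5, 0)
  4a + 3b = 34 and a = 0 → (0, 11.33)

Evaluating z = -3a + 4b at each vertex:
  (0, 0): z = 0
  (8.5, 0): z = -25.5
  (0, 11.33): z = 45.33

The minimum is at (8.5, 0) with z = -25.5.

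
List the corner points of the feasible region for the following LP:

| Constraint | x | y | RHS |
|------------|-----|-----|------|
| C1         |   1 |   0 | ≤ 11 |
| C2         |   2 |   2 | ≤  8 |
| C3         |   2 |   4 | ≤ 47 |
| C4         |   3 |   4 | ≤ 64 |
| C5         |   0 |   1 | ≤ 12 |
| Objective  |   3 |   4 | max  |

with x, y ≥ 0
Each vertex is the intersection of two constraint boundaries that also satisfies all remaining constraints:
  x = 0 and y = 0 → (0, 0)
  2x + 2y = 8 and y = 0 → (4, 0)
  2x + 2y = 8 and x = 0 → (0, 4)

Vertices: (0, 0), (4, 0), (0, 4)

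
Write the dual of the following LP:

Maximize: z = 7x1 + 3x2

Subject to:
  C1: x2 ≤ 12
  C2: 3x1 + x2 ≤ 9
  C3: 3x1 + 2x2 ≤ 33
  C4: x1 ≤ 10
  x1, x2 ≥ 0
Minimize: z = 12y1 + 9y2 + 33y3 + 10y4

Subject to:
  C1: -3y2 - 3y3 - y4 ≤ -7
  C2: -y1 - y2 - 2y3 ≤ -3
  y1, y2, y3, y4 ≥ 0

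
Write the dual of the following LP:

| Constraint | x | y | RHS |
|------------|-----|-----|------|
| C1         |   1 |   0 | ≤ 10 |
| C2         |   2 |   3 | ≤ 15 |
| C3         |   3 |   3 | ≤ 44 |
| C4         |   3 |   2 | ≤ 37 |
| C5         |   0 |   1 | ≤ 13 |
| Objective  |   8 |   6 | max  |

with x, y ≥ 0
Minimize: z = 10y1 + 15y2 + 44y3 + 37y4 + 13y5

Subject to:
  C1: -y1 - 2y2 - 3y3 - 3y4 ≤ -8
  C2: -3y2 - 3y3 - 2y4 - y5 ≤ -6
  y1, y2, y3, y4, y5 ≥ 0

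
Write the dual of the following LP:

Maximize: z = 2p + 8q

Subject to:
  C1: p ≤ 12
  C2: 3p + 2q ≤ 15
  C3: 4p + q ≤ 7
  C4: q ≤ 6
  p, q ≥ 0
Minimize: z = 12y1 + 15y2 + 7y3 + 6y4

Subject to:
  C1: -y1 - 3y2 - 4y3 ≤ -2
  C2: -2y2 - y3 - y4 ≤ -8
  y1, y2, y3, y4 ≥ 0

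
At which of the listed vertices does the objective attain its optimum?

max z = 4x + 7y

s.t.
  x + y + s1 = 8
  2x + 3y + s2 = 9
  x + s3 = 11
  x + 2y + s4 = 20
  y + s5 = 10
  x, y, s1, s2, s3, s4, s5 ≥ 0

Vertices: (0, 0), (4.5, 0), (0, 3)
Evaluating z = 4x + 7y at each vertex:
  (0, 0): z = 0
  (4.5, 0): z = 18
  (0, 3): z = 21

The largest value is z = 21, attained at (0, 3).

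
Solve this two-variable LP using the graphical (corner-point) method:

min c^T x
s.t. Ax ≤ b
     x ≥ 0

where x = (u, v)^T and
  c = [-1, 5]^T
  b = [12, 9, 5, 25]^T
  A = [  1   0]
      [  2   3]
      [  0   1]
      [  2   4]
Each vertex is the intersection of two constraint boundaries that also satisfies all remaining constraints:
  u = 0 and v = 0 → (0, 0)
  2u + 3v = 9 and v = 0 → (4.5, 0)
  2u + 3v = 9 and u = 0 → (0, 3)

Evaluating z = -u + 5v at each vertex:
  (0, 0): z = 0
  (4.5, 0): z = -4.5
  (0, 3): z = 15

The minimum is at (4.5, 0) with z = -4.5.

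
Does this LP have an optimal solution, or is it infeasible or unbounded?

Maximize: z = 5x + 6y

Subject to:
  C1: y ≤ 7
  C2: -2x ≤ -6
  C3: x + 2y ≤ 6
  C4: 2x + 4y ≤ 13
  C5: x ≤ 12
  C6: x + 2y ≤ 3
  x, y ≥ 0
The point (3, 0) satisfies every constraint, so the LP is feasible; the constraints give x ≤ 12 and y ≤ 7, which with x, y ≥ 0 keep the feasible region inside a bounded box. A feasible, bounded LP attains a finite optimum at a vertex.

Evaluating z = 5x + 6y at each vertex:
  (3, 0): z = 15

The LP has an optimal solution: (3, 0) with z = 15.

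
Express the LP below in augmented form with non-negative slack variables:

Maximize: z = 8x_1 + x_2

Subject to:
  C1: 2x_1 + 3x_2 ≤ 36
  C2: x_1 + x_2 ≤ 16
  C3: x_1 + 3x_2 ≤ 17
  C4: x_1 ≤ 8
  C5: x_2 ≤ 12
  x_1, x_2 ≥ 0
max z = 8x_1 + x_2

s.t.
  2x_1 + 3x_2 + s1 = 36
  x_1 + x_2 + s2 = 16
  x_1 + 3x_2 + s3 = 17
  x_1 + s4 = 8
  x_2 + s5 = 12
  x_1, x_2, s1, s2, s3, s4, s5 ≥ 0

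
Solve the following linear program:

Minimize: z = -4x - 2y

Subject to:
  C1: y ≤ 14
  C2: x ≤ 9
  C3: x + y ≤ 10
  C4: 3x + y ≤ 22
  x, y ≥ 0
Each vertex is the intersection of two constraint boundaries that also satisfies all remaining constraints:
  x = 0 and y = 0 → (0, 0)
  3x + y = 22 and y = 0 → (7.333, 0)
  x + y = 10 and 3x + y = 22 → (6, 4)
  x + y = 10 and x = 0 → (0, 10)

Evaluating z = -4x - 2y at each vertex:
  (0, 0): z = 0
  (7.333, 0): z = -29.33
  (6, 4): z = -32
  (0, 10): z = -20

The minimum is at (6, 4) with z = -32.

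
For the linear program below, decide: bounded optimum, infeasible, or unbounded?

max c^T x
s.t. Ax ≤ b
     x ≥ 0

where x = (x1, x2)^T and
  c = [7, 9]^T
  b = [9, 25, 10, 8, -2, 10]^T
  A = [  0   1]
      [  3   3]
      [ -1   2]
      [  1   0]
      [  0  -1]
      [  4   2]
The point (0, 5) satisfies every constraint, so the LP is feasible; the constraints give x1 ≤ 8 and x2 ≤ 9, which with x1, x2 ≥ 0 keep the feasible region inside a bounded box. A feasible, bounded LP attains a finite optimum at a vertex.

Bounded optimum: z* = 45 at (0, 5).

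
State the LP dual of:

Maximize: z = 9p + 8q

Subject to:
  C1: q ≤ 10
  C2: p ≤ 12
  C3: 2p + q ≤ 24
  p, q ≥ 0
Minimize: z = 10y1 + 12y2 + 24y3

Subject to:
  C1: -y2 - 2y3 ≤ -9
  C2: -y1 - y3 ≤ -8
  y1, y2, y3 ≥ 0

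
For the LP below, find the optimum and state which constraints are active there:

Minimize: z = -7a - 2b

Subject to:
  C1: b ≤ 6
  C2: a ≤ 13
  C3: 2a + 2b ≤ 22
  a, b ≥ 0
Optimal: a = 11, b = 0
Slack at optimum:
  C1: slack = 6
  C2: slack = 2
  C3: slack = 0 (binding)
  a ≥ 0: a = 11
  b ≥ 0: b = 0 (binding)
Binding constraints: C3, b ≥ 0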